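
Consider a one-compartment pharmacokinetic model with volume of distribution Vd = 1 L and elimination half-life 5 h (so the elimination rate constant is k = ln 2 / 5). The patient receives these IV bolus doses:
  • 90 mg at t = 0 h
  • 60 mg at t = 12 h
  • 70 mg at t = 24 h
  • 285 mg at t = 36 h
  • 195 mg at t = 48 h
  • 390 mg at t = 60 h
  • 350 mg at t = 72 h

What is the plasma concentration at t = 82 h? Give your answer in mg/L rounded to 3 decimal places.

k = ln 2 / 5 = 0.13863 per h
Dose 1 (90 mg at t=0 h): 90·exp(−0.13863·82) = 0.001 mg/L
Dose 2 (60 mg at t=12 h): 60·exp(−0.13863·70) = 0.004 mg/L
Dose 3 (70 mg at t=24 h): 70·exp(−0.13863·58) = 0.023 mg/L
Dose 4 (285 mg at t=36 h): 285·exp(−0.13863·46) = 0.485 mg/L
Dose 5 (195 mg at t=48 h): 195·exp(−0.13863·34) = 1.750 mg/L
Dose 6 (390 mg at t=60 h): 390·exp(−0.13863·22) = 18.473 mg/L
Dose 7 (350 mg at t=72 h): 350·exp(−0.13863·10) = 87.500 mg/L
C(82) = 0.001 + 0.004 + 0.023 + 0.485 + 1.750 + 18.473 + 87.500 = 108.235 mg/L

108.235 mg/L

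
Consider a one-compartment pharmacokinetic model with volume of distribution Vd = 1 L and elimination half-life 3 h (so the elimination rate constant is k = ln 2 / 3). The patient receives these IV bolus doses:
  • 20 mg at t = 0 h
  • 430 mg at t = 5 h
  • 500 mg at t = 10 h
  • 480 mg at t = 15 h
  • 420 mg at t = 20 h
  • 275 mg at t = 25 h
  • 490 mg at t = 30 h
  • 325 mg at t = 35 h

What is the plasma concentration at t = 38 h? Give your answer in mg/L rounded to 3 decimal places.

263.225 mg/L

k = ln 2 / 3 = 0.23105 per h
Dose 1 (20 mg at t=0 h): 20·exp(−0.23105·38) = 0.003 mg/L
Dose 2 (430 mg at t=5 h): 430·exp(−0.23105·33) = 0.210 mg/L
Dose 3 (500 mg at t=10 h): 500·exp(−0.23105·28) = 0.775 mg/L
Dose 4 (480 mg at t=15 h): 480·exp(−0.23105·23) = 2.362 mg/L
Dose 5 (420 mg at t=20 h): 420·exp(−0.23105·18) = 6.563 mg/L
Dose 6 (275 mg at t=25 h): 275·exp(−0.23105·13) = 13.642 mg/L
Dose 7 (490 mg at t=30 h): 490·exp(−0.23105·8) = 77.170 mg/L
Dose 8 (325 mg at t=35 h): 325·exp(−0.23105·3) = 162.500 mg/L
C(38) = 0.003 + 0.210 + 0.775 + 2.362 + 6.563 + 13.642 + 77.170 + 162.500 = 263.225 mg/L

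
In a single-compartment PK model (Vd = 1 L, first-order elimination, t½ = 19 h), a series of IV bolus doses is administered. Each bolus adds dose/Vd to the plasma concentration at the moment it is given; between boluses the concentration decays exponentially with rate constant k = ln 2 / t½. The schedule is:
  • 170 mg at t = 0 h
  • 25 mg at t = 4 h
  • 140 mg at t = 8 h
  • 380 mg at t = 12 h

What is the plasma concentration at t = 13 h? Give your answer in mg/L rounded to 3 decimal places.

606.846 mg/L

k = ln 2 / 19 = 0.03648 per h
Dose 1 (170 mg at t=0 h): 170·exp(−0.03648·13) = 105.799 mg/L
Dose 2 (25 mg at t=4 h): 25·exp(−0.03648·9) = 18.003 mg/L
Dose 3 (140 mg at t=8 h): 140·exp(−0.03648·5) = 116.657 mg/L
Dose 4 (380 mg at t=12 h): 380·exp(−0.03648·1) = 366.387 mg/L
C(13) = 105.799 + 18.003 + 116.657 + 366.387 = 606.846 mg/L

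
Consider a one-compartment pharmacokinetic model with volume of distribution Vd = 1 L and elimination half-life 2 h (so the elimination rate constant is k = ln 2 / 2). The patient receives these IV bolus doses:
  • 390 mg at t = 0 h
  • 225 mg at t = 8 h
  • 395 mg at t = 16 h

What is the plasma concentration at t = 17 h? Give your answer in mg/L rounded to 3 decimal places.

290.328 mg/L

k = ln 2 / 2 = 0.34657 per h
Dose 1 (390 mg at t=0 h): 390·exp(−0.34657·17) = 1.077 mg/L
Dose 2 (225 mg at t=8 h): 225·exp(−0.34657·9) = 9.944 mg/L
Dose 3 (395 mg at t=16 h): 395·exp(−0.34657·1) = 279.307 mg/L
C(17) = 1.077 + 9.944 + 279.307 = 290.328 mg/L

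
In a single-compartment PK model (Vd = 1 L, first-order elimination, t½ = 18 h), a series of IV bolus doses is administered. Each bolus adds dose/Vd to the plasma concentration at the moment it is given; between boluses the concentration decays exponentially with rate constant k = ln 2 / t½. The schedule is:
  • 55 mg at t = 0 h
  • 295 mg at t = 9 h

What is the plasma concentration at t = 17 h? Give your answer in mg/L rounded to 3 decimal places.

245.365 mg/L

k = ln 2 / 18 = 0.03851 per h
Dose 1 (55 mg at t=0 h): 55·exp(−0.03851·17) = 28.580 mg/L
Dose 2 (295 mg at t=9 h): 295·exp(−0.03851·8) = 216.786 mg/L
C(17) = 28.580 + 216.786 = 245.365 mg/L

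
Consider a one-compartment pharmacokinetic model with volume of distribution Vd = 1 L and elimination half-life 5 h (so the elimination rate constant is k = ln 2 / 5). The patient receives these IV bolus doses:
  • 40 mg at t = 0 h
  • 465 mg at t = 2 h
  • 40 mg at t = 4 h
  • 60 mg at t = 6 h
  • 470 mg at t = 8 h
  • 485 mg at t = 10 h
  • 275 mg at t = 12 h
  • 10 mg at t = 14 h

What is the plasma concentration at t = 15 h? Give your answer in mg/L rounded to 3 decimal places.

718.367 mg/L

k = ln 2 / 5 = 0.13863 per h
Dose 1 (40 mg at t=0 h): 40·exp(−0.13863·15) = 5.000 mg/L
Dose 2 (465 mg at t=2 h): 465·exp(−0.13863·13) = 76.696 mg/L
Dose 3 (40 mg at t=4 h): 40·exp(−0.13863·11) = 8.706 mg/L
Dose 4 (60 mg at t=6 h): 60·exp(−0.13863·9) = 17.230 mg/L
Dose 5 (470 mg at t=8 h): 470·exp(−0.13863·7) = 178.097 mg/L
Dose 6 (485 mg at t=10 h): 485·exp(−0.13863·5) = 242.500 mg/L
Dose 7 (275 mg at t=12 h): 275·exp(−0.13863·3) = 181.432 mg/L
Dose 8 (10 mg at t=14 h): 10·exp(−0.13863·1) = 8.706 mg/L
C(15) = 5.000 + 76.696 + 8.706 + 17.230 + 178.097 + 242.500 + 181.432 + 8.706 = 718.367 mg/L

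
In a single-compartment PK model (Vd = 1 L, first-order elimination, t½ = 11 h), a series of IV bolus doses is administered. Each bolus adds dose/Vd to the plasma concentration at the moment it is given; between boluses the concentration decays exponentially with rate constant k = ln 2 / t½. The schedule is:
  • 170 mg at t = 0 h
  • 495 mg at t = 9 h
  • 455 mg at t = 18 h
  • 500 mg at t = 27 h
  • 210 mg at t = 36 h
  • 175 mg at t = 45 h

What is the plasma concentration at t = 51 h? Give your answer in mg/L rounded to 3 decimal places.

k = ln 2 / 11 = 0.06301 per h
Dose 1 (170 mg at t=0 h): 170·exp(−0.06301·51) = 6.835 mg/L
Dose 2 (495 mg at t=9 h): 495·exp(−0.06301·42) = 35.093 mg/L
Dose 3 (455 mg at t=18 h): 455·exp(−0.06301·33) = 56.875 mg/L
Dose 4 (500 mg at t=27 h): 500·exp(−0.06301·24) = 110.199 mg/L
Dose 5 (210 mg at t=36 h): 210·exp(−0.06301·15) = 81.606 mg/L
Dose 6 (175 mg at t=45 h): 175·exp(−0.06301·6) = 119.906 mg/L
C(51) = 6.835 + 35.093 + 56.875 + 110.199 + 81.606 + 119.906 = 410.514 mg/L

410.514 mg/L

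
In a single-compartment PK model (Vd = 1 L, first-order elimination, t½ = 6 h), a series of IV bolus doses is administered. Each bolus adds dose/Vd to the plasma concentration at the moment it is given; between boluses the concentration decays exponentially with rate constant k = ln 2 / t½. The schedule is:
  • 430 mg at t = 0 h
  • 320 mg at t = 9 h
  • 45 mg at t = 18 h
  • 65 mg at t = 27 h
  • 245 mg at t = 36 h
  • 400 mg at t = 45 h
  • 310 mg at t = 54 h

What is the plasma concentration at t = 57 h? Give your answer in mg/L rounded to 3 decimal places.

345.231 mg/L

k = ln 2 / 6 = 0.11552 per h
Dose 1 (430 mg at t=0 h): 430·exp(−0.11552·57) = 0.594 mg/L
Dose 2 (320 mg at t=9 h): 320·exp(−0.11552·48) = 1.250 mg/L
Dose 3 (45 mg at t=18 h): 45·exp(−0.11552·39) = 0.497 mg/L
Dose 4 (65 mg at t=27 h): 65·exp(−0.11552·30) = 2.031 mg/L
Dose 5 (245 mg at t=36 h): 245·exp(−0.11552·21) = 21.655 mg/L
Dose 6 (400 mg at t=45 h): 400·exp(−0.11552·12) = 100.000 mg/L
Dose 7 (310 mg at t=54 h): 310·exp(−0.11552·3) = 219.203 mg/L
C(57) = 0.594 + 1.250 + 0.497 + 2.031 + 21.655 + 100.000 + 219.203 = 345.231 mg/L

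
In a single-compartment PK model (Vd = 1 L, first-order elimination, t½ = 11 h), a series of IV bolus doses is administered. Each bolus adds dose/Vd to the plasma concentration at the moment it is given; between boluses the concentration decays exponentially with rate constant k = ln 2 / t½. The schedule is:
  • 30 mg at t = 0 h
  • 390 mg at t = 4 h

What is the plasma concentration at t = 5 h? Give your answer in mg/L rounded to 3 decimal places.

k = ln 2 / 11 = 0.06301 per h
Dose 1 (30 mg at t=0 h): 30·exp(−0.06301·5) = 21.892 mg/L
Dose 2 (390 mg at t=4 h): 390·exp(−0.06301·1) = 366.183 mg/L
C(5) = 21.892 + 366.183 = 388.075 mg/L

388.075 mg/L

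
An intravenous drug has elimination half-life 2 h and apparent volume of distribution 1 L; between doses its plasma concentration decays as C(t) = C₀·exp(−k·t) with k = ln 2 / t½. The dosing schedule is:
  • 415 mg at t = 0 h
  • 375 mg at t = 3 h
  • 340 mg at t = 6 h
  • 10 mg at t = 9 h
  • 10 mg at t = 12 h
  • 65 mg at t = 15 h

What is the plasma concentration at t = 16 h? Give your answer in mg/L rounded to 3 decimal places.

65.735 mg/L

k = ln 2 / 2 = 0.34657 per h
Dose 1 (415 mg at t=0 h): 415·exp(−0.34657·16) = 1.621 mg/L
Dose 2 (375 mg at t=3 h): 375·exp(−0.34657·13) = 4.143 mg/L
Dose 3 (340 mg at t=6 h): 340·exp(−0.34657·10) = 10.625 mg/L
Dose 4 (10 mg at t=9 h): 10·exp(−0.34657·7) = 0.884 mg/L
Dose 5 (10 mg at t=12 h): 10·exp(−0.34657·4) = 2.500 mg/L
Dose 6 (65 mg at t=15 h): 65·exp(−0.34657·1) = 45.962 mg/L
C(16) = 1.621 + 4.143 + 10.625 + 0.884 + 2.500 + 45.962 = 65.735 mg/L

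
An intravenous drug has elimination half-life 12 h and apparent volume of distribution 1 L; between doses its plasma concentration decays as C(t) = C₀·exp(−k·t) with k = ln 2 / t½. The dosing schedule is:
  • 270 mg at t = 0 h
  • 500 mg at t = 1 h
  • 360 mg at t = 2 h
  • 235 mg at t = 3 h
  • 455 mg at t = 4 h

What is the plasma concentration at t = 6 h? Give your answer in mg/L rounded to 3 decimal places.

k = ln 2 / 12 = 0.05776 per h
Dose 1 (270 mg at t=0 h): 270·exp(−0.05776·6) = 190.919 mg/L
Dose 2 (500 mg at t=1 h): 500·exp(−0.05776·5) = 374.577 mg/L
Dose 3 (360 mg at t=2 h): 360·exp(−0.05776·4) = 285.732 mg/L
Dose 4 (235 mg at t=3 h): 235·exp(−0.05776·3) = 197.611 mg/L
Dose 5 (455 mg at t=4 h): 455·exp(−0.05776·2) = 405.359 mg/L
C(6) = 190.919 + 374.577 + 285.732 + 197.611 + 405.359 = 1454.197 mg/L

1454.197 mg/L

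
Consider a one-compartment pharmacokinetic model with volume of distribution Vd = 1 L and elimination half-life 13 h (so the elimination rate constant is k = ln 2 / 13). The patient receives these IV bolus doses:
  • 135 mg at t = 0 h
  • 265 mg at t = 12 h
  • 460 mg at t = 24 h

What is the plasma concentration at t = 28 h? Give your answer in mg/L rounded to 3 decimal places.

k = ln 2 / 13 = 0.05332 per h
Dose 1 (135 mg at t=0 h): 135·exp(−0.05332·28) = 30.336 mg/L
Dose 2 (265 mg at t=12 h): 265·exp(−0.05332·16) = 112.914 mg/L
Dose 3 (460 mg at t=24 h): 460·exp(−0.05332·4) = 371.649 mg/L
C(28) = 30.336 + 112.914 + 371.649 = 514.899 mg/L

514.899 mg/L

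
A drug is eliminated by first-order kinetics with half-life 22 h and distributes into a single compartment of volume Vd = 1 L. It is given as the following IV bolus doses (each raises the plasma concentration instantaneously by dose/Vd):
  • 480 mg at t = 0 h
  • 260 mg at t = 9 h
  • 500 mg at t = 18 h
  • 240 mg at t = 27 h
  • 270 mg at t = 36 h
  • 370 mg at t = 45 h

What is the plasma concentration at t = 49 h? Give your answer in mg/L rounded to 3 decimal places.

989.963 mg/L

k = ln 2 / 22 = 0.03151 per h
Dose 1 (480 mg at t=0 h): 480·exp(−0.03151·49) = 102.510 mg/L
Dose 2 (260 mg at t=9 h): 260·exp(−0.03151·40) = 73.730 mg/L
Dose 3 (500 mg at t=18 h): 500·exp(−0.03151·31) = 188.274 mg/L
Dose 4 (240 mg at t=27 h): 240·exp(−0.03151·22) = 120.000 mg/L
Dose 5 (270 mg at t=36 h): 270·exp(−0.03151·13) = 179.260 mg/L
Dose 6 (370 mg at t=45 h): 370·exp(−0.03151·4) = 326.189 mg/L
C(49) = 102.510 + 73.730 + 188.274 + 120.000 + 179.260 + 326.189 = 989.963 mg/L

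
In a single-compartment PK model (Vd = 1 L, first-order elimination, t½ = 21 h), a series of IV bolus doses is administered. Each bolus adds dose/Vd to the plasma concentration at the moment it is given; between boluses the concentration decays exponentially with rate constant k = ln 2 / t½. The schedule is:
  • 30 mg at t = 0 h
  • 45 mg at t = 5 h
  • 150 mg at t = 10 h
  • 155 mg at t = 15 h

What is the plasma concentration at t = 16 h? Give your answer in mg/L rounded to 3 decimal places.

k = ln 2 / 21 = 0.03301 per h
Dose 1 (30 mg at t=0 h): 30·exp(−0.03301·16) = 17.692 mg/L
Dose 2 (45 mg at t=5 h): 45·exp(−0.03301·11) = 31.299 mg/L
Dose 3 (150 mg at t=10 h): 150·exp(−0.03301·6) = 123.050 mg/L
Dose 4 (155 mg at t=15 h): 155·exp(−0.03301·1) = 149.967 mg/L
C(16) = 17.692 + 31.299 + 123.050 + 149.967 = 322.008 mg/L

322.008 mg/L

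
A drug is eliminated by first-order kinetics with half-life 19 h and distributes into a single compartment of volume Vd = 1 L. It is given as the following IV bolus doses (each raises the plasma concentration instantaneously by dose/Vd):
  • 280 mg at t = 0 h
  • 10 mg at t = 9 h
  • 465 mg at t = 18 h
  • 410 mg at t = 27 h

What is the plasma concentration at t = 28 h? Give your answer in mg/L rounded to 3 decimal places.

823.991 mg/L

k = ln 2 / 19 = 0.03648 per h
Dose 1 (280 mg at t=0 h): 280·exp(−0.03648·28) = 100.817 mg/L
Dose 2 (10 mg at t=9 h): 10·exp(−0.03648·19) = 5.000 mg/L
Dose 3 (465 mg at t=18 h): 465·exp(−0.03648·10) = 322.861 mg/L
Dose 4 (410 mg at t=27 h): 410·exp(−0.03648·1) = 395.312 mg/L
C(28) = 100.817 + 5.000 + 322.861 + 395.312 = 823.991 mg/L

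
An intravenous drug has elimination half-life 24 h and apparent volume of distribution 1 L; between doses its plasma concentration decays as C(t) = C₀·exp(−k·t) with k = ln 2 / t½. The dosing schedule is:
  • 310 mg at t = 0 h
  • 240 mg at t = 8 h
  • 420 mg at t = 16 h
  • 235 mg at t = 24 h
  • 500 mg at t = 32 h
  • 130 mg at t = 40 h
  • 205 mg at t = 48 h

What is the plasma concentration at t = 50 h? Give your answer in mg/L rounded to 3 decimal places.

k = ln 2 / 24 = 0.02888 per h
Dose 1 (310 mg at t=0 h): 310·exp(−0.02888·50) = 73.150 mg/L
Dose 2 (240 mg at t=8 h): 240·exp(−0.02888·42) = 71.352 mg/L
Dose 3 (420 mg at t=16 h): 420·exp(−0.02888·34) = 157.322 mg/L
Dose 4 (235 mg at t=24 h): 235·exp(−0.02888·26) = 110.905 mg/L
Dose 5 (500 mg at t=32 h): 500·exp(−0.02888·18) = 297.302 mg/L
Dose 6 (130 mg at t=40 h): 130·exp(−0.02888·10) = 97.390 mg/L
Dose 7 (205 mg at t=48 h): 205·exp(−0.02888·2) = 193.494 mg/L
C(50) = 73.150 + 71.352 + 157.322 + 110.905 + 297.302 + 97.390 + 193.494 = 1000.916 mg/L

1000.916 mg/L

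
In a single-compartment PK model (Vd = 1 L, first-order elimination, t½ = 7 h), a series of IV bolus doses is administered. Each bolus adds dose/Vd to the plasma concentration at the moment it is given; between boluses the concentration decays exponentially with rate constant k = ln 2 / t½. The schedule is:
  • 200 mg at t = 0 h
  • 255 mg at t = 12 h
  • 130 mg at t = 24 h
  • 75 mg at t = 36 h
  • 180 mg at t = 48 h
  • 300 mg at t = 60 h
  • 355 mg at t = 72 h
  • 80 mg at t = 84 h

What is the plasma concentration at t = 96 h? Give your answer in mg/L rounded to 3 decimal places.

k = ln 2 / 7 = 0.09902 per h
Dose 1 (200 mg at t=0 h): 200·exp(−0.09902·96) = 0.015 mg/L
Dose 2 (255 mg at t=12 h): 255·exp(−0.09902·84) = 0.062 mg/L
Dose 3 (130 mg at t=24 h): 130·exp(−0.09902·72) = 0.104 mg/L
Dose 4 (75 mg at t=36 h): 75·exp(−0.09902·60) = 0.197 mg/L
Dose 5 (180 mg at t=48 h): 180·exp(−0.09902·48) = 1.553 mg/L
Dose 6 (300 mg at t=60 h): 300·exp(−0.09902·36) = 8.491 mg/L
Dose 7 (355 mg at t=72 h): 355·exp(−0.09902·24) = 32.970 mg/L
Dose 8 (80 mg at t=84 h): 80·exp(−0.09902·12) = 24.380 mg/L
C(96) = 0.015 + 0.062 + 0.104 + 0.197 + 1.553 + 8.491 + 32.970 + 24.380 = 67.773 mg/L

67.773 mg/L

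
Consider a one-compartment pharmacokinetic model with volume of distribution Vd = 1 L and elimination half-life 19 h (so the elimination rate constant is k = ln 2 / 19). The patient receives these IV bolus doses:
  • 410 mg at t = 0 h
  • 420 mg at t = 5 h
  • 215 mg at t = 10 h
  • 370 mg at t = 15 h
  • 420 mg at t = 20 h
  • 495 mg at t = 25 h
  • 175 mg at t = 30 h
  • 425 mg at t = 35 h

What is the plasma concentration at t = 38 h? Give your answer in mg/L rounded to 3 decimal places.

k = ln 2 / 19 = 0.03648 per h
Dose 1 (410 mg at t=0 h): 410·exp(−0.03648·38) = 102.500 mg/L
Dose 2 (420 mg at t=5 h): 420·exp(−0.03648·33) = 126.011 mg/L
Dose 3 (215 mg at t=10 h): 215·exp(−0.03648·28) = 77.413 mg/L
Dose 4 (370 mg at t=15 h): 370·exp(−0.03648·23) = 159.881 mg/L
Dose 5 (420 mg at t=20 h): 420·exp(−0.03648·18) = 217.803 mg/L
Dose 6 (495 mg at t=25 h): 495·exp(−0.03648·13) = 308.061 mg/L
Dose 7 (175 mg at t=30 h): 175·exp(−0.03648·8) = 130.704 mg/L
Dose 8 (425 mg at t=35 h): 425·exp(−0.03648·3) = 380.941 mg/L
C(38) = 102.500 + 126.011 + 77.413 + 159.881 + 217.803 + 308.061 + 130.704 + 380.941 = 1503.314 mg/L

1503.314 mg/L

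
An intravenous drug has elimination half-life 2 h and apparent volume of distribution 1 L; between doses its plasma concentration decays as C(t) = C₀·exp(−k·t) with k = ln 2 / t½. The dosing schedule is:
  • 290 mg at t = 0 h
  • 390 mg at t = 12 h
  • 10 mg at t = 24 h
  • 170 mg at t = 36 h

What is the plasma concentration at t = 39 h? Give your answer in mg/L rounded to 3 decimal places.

60.193 mg/L

k = ln 2 / 2 = 0.34657 per h
Dose 1 (290 mg at t=0 h): 290·exp(−0.34657·39) = 0.000 mg/L
Dose 2 (390 mg at t=12 h): 390·exp(−0.34657·27) = 0.034 mg/L
Dose 3 (10 mg at t=24 h): 10·exp(−0.34657·15) = 0.055 mg/L
Dose 4 (170 mg at t=36 h): 170·exp(−0.34657·3) = 60.104 mg/L
C(39) = 0.000 + 0.034 + 0.055 + 60.104 = 60.193 mg/L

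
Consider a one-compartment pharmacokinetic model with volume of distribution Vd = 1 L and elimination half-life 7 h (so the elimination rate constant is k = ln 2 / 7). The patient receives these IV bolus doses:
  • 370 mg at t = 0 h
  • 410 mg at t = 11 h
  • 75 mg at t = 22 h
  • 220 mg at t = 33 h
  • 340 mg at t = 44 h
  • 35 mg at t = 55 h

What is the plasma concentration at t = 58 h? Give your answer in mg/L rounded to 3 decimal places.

136.724 mg/L

k = ln 2 / 7 = 0.09902 per h
Dose 1 (370 mg at t=0 h): 370·exp(−0.09902·58) = 1.186 mg/L
Dose 2 (410 mg at t=11 h): 410·exp(−0.09902·47) = 3.905 mg/L
Dose 3 (75 mg at t=22 h): 75·exp(−0.09902·36) = 2.123 mg/L
Dose 4 (220 mg at t=33 h): 220·exp(−0.09902·25) = 18.506 mg/L
Dose 5 (340 mg at t=44 h): 340·exp(−0.09902·14) = 85.000 mg/L
Dose 6 (35 mg at t=55 h): 35·exp(−0.09902·3) = 26.005 mg/L
C(58) = 1.186 + 3.905 + 2.123 + 18.506 + 85.000 + 26.005 = 136.724 mg/L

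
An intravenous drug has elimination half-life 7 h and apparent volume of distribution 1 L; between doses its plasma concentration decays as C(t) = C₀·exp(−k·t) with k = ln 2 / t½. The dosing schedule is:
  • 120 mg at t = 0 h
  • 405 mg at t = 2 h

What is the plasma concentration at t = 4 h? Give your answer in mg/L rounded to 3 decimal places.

412.990 mg/L

k = ln 2 / 7 = 0.09902 per h
Dose 1 (120 mg at t=0 h): 120·exp(−0.09902·4) = 80.754 mg/L
Dose 2 (405 mg at t=2 h): 405·exp(−0.09902·2) = 332.236 mg/L
C(4) = 80.754 + 332.236 = 412.990 mg/L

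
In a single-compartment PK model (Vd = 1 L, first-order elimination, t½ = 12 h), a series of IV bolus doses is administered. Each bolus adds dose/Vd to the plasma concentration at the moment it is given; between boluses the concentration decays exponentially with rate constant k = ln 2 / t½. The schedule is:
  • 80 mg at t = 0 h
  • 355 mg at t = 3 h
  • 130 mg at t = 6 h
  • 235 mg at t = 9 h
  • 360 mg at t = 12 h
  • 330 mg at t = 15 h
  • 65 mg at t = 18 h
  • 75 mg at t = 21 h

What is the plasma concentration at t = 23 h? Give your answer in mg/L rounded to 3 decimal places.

k = ln 2 / 12 = 0.05776 per h
Dose 1 (80 mg at t=0 h): 80·exp(−0.05776·23) = 21.189 mg/L
Dose 2 (355 mg at t=3 h): 355·exp(−0.05776·20) = 111.818 mg/L
Dose 3 (130 mg at t=6 h): 130·exp(−0.05776·17) = 48.695 mg/L
Dose 4 (235 mg at t=9 h): 235·exp(−0.05776·14) = 104.681 mg/L
Dose 5 (360 mg at t=12 h): 360·exp(−0.05776·11) = 190.703 mg/L
Dose 6 (330 mg at t=15 h): 330·exp(−0.05776·8) = 207.887 mg/L
Dose 7 (65 mg at t=18 h): 65·exp(−0.05776·5) = 48.695 mg/L
Dose 8 (75 mg at t=21 h): 75·exp(−0.05776·2) = 66.817 mg/L
C(23) = 21.189 + 111.818 + 48.695 + 104.681 + 190.703 + 207.887 + 48.695 + 66.817 = 800.486 mg/L

800.486 mg/L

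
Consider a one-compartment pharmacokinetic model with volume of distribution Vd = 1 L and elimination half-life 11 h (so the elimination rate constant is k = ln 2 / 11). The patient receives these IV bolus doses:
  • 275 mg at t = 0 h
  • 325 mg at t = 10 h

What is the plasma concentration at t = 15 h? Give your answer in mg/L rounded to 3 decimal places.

k = ln 2 / 11 = 0.06301 per h
Dose 1 (275 mg at t=0 h): 275·exp(−0.06301·15) = 106.865 mg/L
Dose 2 (325 mg at t=10 h): 325·exp(−0.06301·5) = 237.166 mg/L
C(15) = 106.865 + 237.166 = 344.031 mg/L

344.031 mg/L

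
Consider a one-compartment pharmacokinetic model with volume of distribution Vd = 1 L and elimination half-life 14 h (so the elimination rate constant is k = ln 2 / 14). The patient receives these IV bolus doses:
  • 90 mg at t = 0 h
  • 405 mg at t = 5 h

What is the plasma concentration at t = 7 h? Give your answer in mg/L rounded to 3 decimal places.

430.458 mg/L

k = ln 2 / 14 = 0.04951 per h
Dose 1 (90 mg at t=0 h): 90·exp(−0.04951·7) = 63.640 mg/L
Dose 2 (405 mg at t=5 h): 405·exp(−0.04951·2) = 366.818 mg/L
C(7) = 63.640 + 366.818 = 430.458 mg/L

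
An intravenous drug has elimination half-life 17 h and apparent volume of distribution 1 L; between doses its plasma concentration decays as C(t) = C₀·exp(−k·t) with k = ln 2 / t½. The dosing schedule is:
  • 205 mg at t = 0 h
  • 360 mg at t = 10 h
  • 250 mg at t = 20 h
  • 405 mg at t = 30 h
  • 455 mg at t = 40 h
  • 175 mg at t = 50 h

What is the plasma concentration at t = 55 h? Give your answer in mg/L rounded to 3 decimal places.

k = ln 2 / 17 = 0.04077 per h
Dose 1 (205 mg at t=0 h): 205·exp(−0.04077·55) = 21.769 mg/L
Dose 2 (360 mg at t=10 h): 360·exp(−0.04077·45) = 57.472 mg/L
Dose 3 (250 mg at t=20 h): 250·exp(−0.04077·35) = 60.003 mg/L
Dose 4 (405 mg at t=30 h): 405·exp(−0.04077·25) = 146.138 mg/L
Dose 5 (455 mg at t=40 h): 455·exp(−0.04077·15) = 246.829 mg/L
Dose 6 (175 mg at t=50 h): 175·exp(−0.04077·5) = 142.725 mg/L
C(55) = 21.769 + 57.472 + 60.003 + 146.138 + 246.829 + 142.725 = 674.936 mg/L

674.936 mg/L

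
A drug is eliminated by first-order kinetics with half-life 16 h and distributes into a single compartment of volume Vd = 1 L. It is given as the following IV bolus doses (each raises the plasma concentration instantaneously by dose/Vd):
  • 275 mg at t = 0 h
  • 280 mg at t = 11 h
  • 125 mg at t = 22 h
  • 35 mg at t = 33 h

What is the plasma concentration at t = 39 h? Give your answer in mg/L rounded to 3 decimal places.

220.849 mg/L

k = ln 2 / 16 = 0.04332 per h
Dose 1 (275 mg at t=0 h): 275·exp(−0.04332·39) = 50.766 mg/L
Dose 2 (280 mg at t=11 h): 280·exp(−0.04332·28) = 83.244 mg/L
Dose 3 (125 mg at t=22 h): 125·exp(−0.04332·17) = 59.850 mg/L
Dose 4 (35 mg at t=33 h): 35·exp(−0.04332·6) = 26.989 mg/L
C(39) = 50.766 + 83.244 + 59.850 + 26.989 = 220.849 mg/L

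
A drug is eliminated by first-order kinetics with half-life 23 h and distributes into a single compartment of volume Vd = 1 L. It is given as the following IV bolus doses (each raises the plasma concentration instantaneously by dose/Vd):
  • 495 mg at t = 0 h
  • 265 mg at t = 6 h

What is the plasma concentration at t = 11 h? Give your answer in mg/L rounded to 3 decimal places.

k = ln 2 / 23 = 0.03014 per h
Dose 1 (495 mg at t=0 h): 495·exp(−0.03014·11) = 355.332 mg/L
Dose 2 (265 mg at t=6 h): 265·exp(−0.03014·5) = 227.932 mg/L
C(11) = 355.332 + 227.932 = 583.264 mg/L

583.264 mg/L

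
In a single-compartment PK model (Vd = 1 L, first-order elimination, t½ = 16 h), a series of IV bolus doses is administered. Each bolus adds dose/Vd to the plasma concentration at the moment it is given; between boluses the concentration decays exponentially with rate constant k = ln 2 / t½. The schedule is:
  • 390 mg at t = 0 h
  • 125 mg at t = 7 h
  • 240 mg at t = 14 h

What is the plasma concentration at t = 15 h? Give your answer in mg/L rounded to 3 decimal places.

k = ln 2 / 16 = 0.04332 per h
Dose 1 (390 mg at t=0 h): 390·exp(−0.04332·15) = 203.633 mg/L
Dose 2 (125 mg at t=7 h): 125·exp(−0.04332·8) = 88.388 mg/L
Dose 3 (240 mg at t=14 h): 240·exp(−0.04332·1) = 229.825 mg/L
C(15) = 203.633 + 88.388 + 229.825 = 521.847 mg/L

521.847 mg/L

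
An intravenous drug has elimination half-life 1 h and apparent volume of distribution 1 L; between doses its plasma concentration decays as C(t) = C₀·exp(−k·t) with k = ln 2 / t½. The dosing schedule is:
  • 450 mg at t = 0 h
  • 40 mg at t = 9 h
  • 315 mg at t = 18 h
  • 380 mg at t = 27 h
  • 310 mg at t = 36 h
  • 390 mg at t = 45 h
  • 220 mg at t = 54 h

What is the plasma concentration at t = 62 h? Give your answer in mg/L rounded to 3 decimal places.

k = ln 2 / 1 = 0.69315 per h
Dose 1 (450 mg at t=0 h): 450·exp(−0.69315·62) = 0.000 mg/L
Dose 2 (40 mg at t=9 h): 40·exp(−0.69315·53) = 0.000 mg/L
Dose 3 (315 mg at t=18 h): 315·exp(−0.69315·44) = 0.000 mg/L
Dose 4 (380 mg at t=27 h): 380·exp(−0.69315·35) = 0.000 mg/L
Dose 5 (310 mg at t=36 h): 310·exp(−0.69315·26) = 0.000 mg/L
Dose 6 (390 mg at t=45 h): 390·exp(−0.69315·17) = 0.003 mg/L
Dose 7 (220 mg at t=54 h): 220·exp(−0.69315·8) = 0.859 mg/L
C(62) = 0.000 + 0.000 + 0.000 + 0.000 + 0.000 + 0.003 + 0.859 = 0.862 mg/L

0.862 mg/L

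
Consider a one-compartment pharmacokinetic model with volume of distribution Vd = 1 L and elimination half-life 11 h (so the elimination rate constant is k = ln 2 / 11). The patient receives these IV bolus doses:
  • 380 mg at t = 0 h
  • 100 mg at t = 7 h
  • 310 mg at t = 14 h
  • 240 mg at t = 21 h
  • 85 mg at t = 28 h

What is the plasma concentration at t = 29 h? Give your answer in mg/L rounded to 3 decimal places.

k = ln 2 / 11 = 0.06301 per h
Dose 1 (380 mg at t=0 h): 380·exp(−0.06301·29) = 61.117 mg/L
Dose 2 (100 mg at t=7 h): 100·exp(−0.06301·22) = 25.000 mg/L
Dose 3 (310 mg at t=14 h): 310·exp(−0.06301·15) = 120.466 mg/L
Dose 4 (240 mg at t=21 h): 240·exp(−0.06301·8) = 144.971 mg/L
Dose 5 (85 mg at t=28 h): 85·exp(−0.06301·1) = 79.809 mg/L
C(29) = 61.117 + 25.000 + 120.466 + 144.971 + 79.809 = 431.363 mg/L

431.363 mg/L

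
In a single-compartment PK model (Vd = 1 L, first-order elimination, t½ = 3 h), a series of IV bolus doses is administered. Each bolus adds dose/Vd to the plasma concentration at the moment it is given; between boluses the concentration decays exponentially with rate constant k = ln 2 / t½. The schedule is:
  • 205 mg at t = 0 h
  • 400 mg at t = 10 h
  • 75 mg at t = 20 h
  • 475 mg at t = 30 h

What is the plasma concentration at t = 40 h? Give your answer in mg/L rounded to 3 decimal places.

48.275 mg/L

k = ln 2 / 3 = 0.23105 per h
Dose 1 (205 mg at t=0 h): 205·exp(−0.23105·40) = 0.020 mg/L
Dose 2 (400 mg at t=10 h): 400·exp(−0.23105·30) = 0.391 mg/L
Dose 3 (75 mg at t=20 h): 75·exp(−0.23105·20) = 0.738 mg/L
Dose 4 (475 mg at t=30 h): 475·exp(−0.23105·10) = 47.126 mg/L
C(40) = 0.020 + 0.391 + 0.738 + 47.126 = 48.275 mg/L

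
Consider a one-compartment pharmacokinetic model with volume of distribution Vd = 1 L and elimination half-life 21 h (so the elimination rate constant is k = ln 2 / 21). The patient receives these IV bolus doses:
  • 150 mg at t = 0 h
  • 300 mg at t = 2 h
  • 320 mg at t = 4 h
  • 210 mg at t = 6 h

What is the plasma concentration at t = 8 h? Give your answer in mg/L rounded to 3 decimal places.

838.296 mg/L

k = ln 2 / 21 = 0.03301 per h
Dose 1 (150 mg at t=0 h): 150·exp(−0.03301·8) = 115.190 mg/L
Dose 2 (300 mg at t=2 h): 300·exp(−0.03301·6) = 246.101 mg/L
Dose 3 (320 mg at t=4 h): 320·exp(−0.03301·4) = 280.421 mg/L
Dose 4 (210 mg at t=6 h): 210·exp(−0.03301·2) = 196.585 mg/L
C(8) = 115.190 + 246.101 + 280.421 + 196.585 = 838.296 mg/L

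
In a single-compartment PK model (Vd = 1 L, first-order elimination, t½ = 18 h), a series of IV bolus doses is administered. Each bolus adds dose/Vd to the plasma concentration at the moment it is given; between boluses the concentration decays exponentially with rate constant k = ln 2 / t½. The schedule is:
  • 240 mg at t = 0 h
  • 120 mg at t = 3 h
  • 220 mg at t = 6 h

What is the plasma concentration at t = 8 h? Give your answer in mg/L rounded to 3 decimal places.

479.044 mg/L

k = ln 2 / 18 = 0.03851 per h
Dose 1 (240 mg at t=0 h): 240·exp(−0.03851·8) = 176.368 mg/L
Dose 2 (120 mg at t=3 h): 120·exp(−0.03851·5) = 98.983 mg/L
Dose 3 (220 mg at t=6 h): 220·exp(−0.03851·2) = 203.692 mg/L
C(8) = 176.368 + 98.983 + 203.692 = 479.044 mg/L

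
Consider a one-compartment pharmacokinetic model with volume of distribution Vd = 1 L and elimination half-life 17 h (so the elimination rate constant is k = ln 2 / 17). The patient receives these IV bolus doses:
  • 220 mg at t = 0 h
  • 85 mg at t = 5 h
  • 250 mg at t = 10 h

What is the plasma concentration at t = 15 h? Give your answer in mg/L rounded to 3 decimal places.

k = ln 2 / 17 = 0.04077 per h
Dose 1 (220 mg at t=0 h): 220·exp(−0.04077·15) = 119.346 mg/L
Dose 2 (85 mg at t=5 h): 85·exp(−0.04077·10) = 56.538 mg/L
Dose 3 (250 mg at t=10 h): 250·exp(−0.04077·5) = 203.893 mg/L
C(15) = 119.346 + 56.538 + 203.893 = 379.777 mg/L

379.777 mg/L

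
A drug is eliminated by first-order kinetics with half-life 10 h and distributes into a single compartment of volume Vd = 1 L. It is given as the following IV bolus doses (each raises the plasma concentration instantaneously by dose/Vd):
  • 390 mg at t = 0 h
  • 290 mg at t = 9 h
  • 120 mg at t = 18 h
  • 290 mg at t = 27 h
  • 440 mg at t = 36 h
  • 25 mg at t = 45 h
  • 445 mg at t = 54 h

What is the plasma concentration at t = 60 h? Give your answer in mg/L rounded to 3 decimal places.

436.316 mg/L

k = ln 2 / 10 = 0.06931 per h
Dose 1 (390 mg at t=0 h): 390·exp(−0.06931·60) = 6.094 mg/L
Dose 2 (290 mg at t=9 h): 290·exp(−0.06931·51) = 8.456 mg/L
Dose 3 (120 mg at t=18 h): 120·exp(−0.06931·42) = 6.529 mg/L
Dose 4 (290 mg at t=27 h): 290·exp(−0.06931·33) = 29.444 mg/L
Dose 5 (440 mg at t=36 h): 440·exp(−0.06931·24) = 83.364 mg/L
Dose 6 (25 mg at t=45 h): 25·exp(−0.06931·15) = 8.839 mg/L
Dose 7 (445 mg at t=54 h): 445·exp(−0.06931·6) = 293.591 mg/L
C(60) = 6.094 + 8.456 + 6.529 + 29.444 + 83.364 + 8.839 + 293.591 = 436.316 mg/L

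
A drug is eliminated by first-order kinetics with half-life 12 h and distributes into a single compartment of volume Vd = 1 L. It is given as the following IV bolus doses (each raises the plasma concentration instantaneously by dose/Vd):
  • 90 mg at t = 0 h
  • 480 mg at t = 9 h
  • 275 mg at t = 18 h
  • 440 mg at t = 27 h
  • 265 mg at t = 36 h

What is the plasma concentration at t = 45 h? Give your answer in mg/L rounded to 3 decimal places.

437.634 mg/L

k = ln 2 / 12 = 0.05776 per h
Dose 1 (90 mg at t=0 h): 90·exp(−0.05776·45) = 6.689 mg/L
Dose 2 (480 mg at t=9 h): 480·exp(−0.05776·36) = 60.000 mg/L
Dose 3 (275 mg at t=18 h): 275·exp(−0.05776·27) = 57.812 mg/L
Dose 4 (440 mg at t=27 h): 440·exp(−0.05776·18) = 155.563 mg/L
Dose 5 (265 mg at t=36 h): 265·exp(−0.05776·9) = 157.570 mg/L
C(45) = 6.689 + 60.000 + 57.812 + 155.563 + 157.570 = 437.634 mg/L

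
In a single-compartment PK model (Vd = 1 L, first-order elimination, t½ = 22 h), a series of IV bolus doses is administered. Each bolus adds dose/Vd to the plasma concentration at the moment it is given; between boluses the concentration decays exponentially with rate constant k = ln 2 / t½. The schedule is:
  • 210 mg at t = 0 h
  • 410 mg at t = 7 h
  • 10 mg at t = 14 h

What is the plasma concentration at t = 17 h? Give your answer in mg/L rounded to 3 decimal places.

431.207 mg/L

k = ln 2 / 22 = 0.03151 per h
Dose 1 (210 mg at t=0 h): 210·exp(−0.03151·17) = 122.915 mg/L
Dose 2 (410 mg at t=7 h): 410·exp(−0.03151·10) = 299.193 mg/L
Dose 3 (10 mg at t=14 h): 10·exp(−0.03151·3) = 9.098 mg/L
C(17) = 122.915 + 299.193 + 9.098 = 431.207 mg/L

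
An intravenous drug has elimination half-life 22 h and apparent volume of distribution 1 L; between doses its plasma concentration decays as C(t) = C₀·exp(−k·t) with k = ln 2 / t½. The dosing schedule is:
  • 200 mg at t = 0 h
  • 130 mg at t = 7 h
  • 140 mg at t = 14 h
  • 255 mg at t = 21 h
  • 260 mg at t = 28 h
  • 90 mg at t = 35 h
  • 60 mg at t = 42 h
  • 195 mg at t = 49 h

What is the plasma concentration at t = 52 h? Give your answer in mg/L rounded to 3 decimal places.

k = ln 2 / 22 = 0.03151 per h
Dose 1 (200 mg at t=0 h): 200·exp(−0.03151·52) = 38.860 mg/L
Dose 2 (130 mg at t=7 h): 130·exp(−0.03151·45) = 31.492 mg/L
Dose 3 (140 mg at t=14 h): 140·exp(−0.03151·38) = 42.283 mg/L
Dose 4 (255 mg at t=21 h): 255·exp(−0.03151·31) = 96.020 mg/L
Dose 5 (260 mg at t=28 h): 260·exp(−0.03151·24) = 122.061 mg/L
Dose 6 (90 mg at t=35 h): 90·exp(−0.03151·17) = 52.678 mg/L
Dose 7 (60 mg at t=42 h): 60·exp(−0.03151·10) = 43.784 mg/L
Dose 8 (195 mg at t=49 h): 195·exp(−0.03151·3) = 177.413 mg/L
C(52) = 38.860 + 31.492 + 42.283 + 96.020 + 122.061 + 52.678 + 43.784 + 177.413 = 604.591 mg/L

604.591 mg/L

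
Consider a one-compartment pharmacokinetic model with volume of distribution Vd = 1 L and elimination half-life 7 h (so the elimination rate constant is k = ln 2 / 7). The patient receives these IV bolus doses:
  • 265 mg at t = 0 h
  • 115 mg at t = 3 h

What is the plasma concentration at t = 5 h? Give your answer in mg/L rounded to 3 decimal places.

k = ln 2 / 7 = 0.09902 per h
Dose 1 (265 mg at t=0 h): 265·exp(−0.09902·5) = 161.519 mg/L
Dose 2 (115 mg at t=3 h): 115·exp(−0.09902·2) = 94.339 mg/L
C(5) = 161.519 + 94.339 = 255.858 mg/L

255.858 mg/L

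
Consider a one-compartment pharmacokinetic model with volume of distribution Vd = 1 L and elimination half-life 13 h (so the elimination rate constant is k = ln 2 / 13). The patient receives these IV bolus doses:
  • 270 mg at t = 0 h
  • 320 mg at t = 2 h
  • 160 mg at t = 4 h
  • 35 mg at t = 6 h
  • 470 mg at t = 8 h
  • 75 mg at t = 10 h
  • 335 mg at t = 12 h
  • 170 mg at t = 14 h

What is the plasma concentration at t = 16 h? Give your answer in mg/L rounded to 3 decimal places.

k = ln 2 / 13 = 0.05332 per h
Dose 1 (270 mg at t=0 h): 270·exp(−0.05332·16) = 115.044 mg/L
Dose 2 (320 mg at t=2 h): 320·exp(−0.05332·14) = 151.692 mg/L
Dose 3 (160 mg at t=4 h): 160·exp(−0.05332·12) = 84.381 mg/L
Dose 4 (35 mg at t=6 h): 35·exp(−0.05332·10) = 20.536 mg/L
Dose 5 (470 mg at t=8 h): 470·exp(−0.05332·8) = 306.795 mg/L
Dose 6 (75 mg at t=10 h): 75·exp(−0.05332·6) = 54.466 mg/L
Dose 7 (335 mg at t=12 h): 335·exp(−0.05332·4) = 270.658 mg/L
Dose 8 (170 mg at t=14 h): 170·exp(−0.05332·2) = 152.805 mg/L
C(16) = 115.044 + 151.692 + 84.381 + 20.536 + 306.795 + 54.466 + 270.658 + 152.805 = 1156.377 mg/L

1156.377 mg/L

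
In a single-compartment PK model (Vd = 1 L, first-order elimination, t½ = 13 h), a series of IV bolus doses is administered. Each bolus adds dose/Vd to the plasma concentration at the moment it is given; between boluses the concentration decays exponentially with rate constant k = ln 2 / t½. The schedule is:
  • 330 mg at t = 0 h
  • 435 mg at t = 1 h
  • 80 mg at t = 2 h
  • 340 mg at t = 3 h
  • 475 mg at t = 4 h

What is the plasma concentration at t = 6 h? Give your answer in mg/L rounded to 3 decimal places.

1354.183 mg/L

k = ln 2 / 13 = 0.05332 per h
Dose 1 (330 mg at t=0 h): 330·exp(−0.05332·6) = 239.650 mg/L
Dose 2 (435 mg at t=1 h): 435·exp(−0.05332·5) = 333.203 mg/L
Dose 3 (80 mg at t=2 h): 80·exp(−0.05332·4) = 64.635 mg/L
Dose 4 (340 mg at t=3 h): 340·exp(−0.05332·3) = 289.741 mg/L
Dose 5 (475 mg at t=4 h): 475·exp(−0.05332·2) = 426.954 mg/L
C(6) = 239.650 + 333.203 + 64.635 + 289.741 + 426.954 = 1354.183 mg/L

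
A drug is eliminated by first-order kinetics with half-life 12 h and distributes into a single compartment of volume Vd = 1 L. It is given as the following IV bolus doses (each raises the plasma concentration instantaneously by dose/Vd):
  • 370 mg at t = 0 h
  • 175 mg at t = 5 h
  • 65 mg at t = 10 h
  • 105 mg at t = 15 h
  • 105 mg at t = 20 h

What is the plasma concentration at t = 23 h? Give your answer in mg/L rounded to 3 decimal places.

344.988 mg/L

k = ln 2 / 12 = 0.05776 per h
Dose 1 (370 mg at t=0 h): 370·exp(−0.05776·23) = 98.000 mg/L
Dose 2 (175 mg at t=5 h): 175·exp(−0.05776·18) = 61.872 mg/L
Dose 3 (65 mg at t=10 h): 65·exp(−0.05776·13) = 30.676 mg/L
Dose 4 (105 mg at t=15 h): 105·exp(−0.05776·8) = 66.146 mg/L
Dose 5 (105 mg at t=20 h): 105·exp(−0.05776·3) = 88.294 mg/L
C(23) = 98.000 + 61.872 + 30.676 + 66.146 + 88.294 = 344.988 mg/L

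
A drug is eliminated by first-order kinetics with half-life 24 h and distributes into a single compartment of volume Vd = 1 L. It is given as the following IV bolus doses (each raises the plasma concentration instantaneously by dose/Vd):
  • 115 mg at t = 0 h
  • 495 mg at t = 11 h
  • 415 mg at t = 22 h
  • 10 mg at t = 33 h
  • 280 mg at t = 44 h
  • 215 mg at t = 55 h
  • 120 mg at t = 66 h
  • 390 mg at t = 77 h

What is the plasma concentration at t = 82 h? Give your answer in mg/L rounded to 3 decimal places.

755.420 mg/L

k = ln 2 / 24 = 0.02888 per h
Dose 1 (115 mg at t=0 h): 115·exp(−0.02888·82) = 10.769 mg/L
Dose 2 (495 mg at t=11 h): 495·exp(−0.02888·71) = 63.688 mg/L
Dose 3 (415 mg at t=22 h): 415·exp(−0.02888·60) = 73.362 mg/L
Dose 4 (10 mg at t=33 h): 10·exp(−0.02888·49) = 2.429 mg/L
Dose 5 (280 mg at t=44 h): 280·exp(−0.02888·38) = 93.439 mg/L
Dose 6 (215 mg at t=55 h): 215·exp(−0.02888·27) = 98.578 mg/L
Dose 7 (120 mg at t=66 h): 120·exp(−0.02888·16) = 75.595 mg/L
Dose 8 (390 mg at t=77 h): 390·exp(−0.02888·5) = 337.559 mg/L
C(82) = 10.769 + 63.688 + 73.362 + 2.429 + 93.439 + 98.578 + 75.595 + 337.559 = 755.420 mg/L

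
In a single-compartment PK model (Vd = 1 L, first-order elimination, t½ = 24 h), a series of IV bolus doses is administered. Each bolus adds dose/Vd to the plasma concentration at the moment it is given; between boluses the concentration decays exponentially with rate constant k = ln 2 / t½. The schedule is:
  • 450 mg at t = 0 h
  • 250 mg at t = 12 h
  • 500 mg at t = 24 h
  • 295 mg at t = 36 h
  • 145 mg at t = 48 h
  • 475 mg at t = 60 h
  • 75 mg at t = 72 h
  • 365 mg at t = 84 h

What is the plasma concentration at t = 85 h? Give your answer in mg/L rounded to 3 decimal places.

k = ln 2 / 24 = 0.02888 per h
Dose 1 (450 mg at t=0 h): 450·exp(−0.02888·85) = 38.642 mg/L
Dose 2 (250 mg at t=12 h): 250·exp(−0.02888·73) = 30.360 mg/L
Dose 3 (500 mg at t=24 h): 500·exp(−0.02888·61) = 85.872 mg/L
Dose 4 (295 mg at t=36 h): 295·exp(−0.02888·49) = 71.650 mg/L
Dose 5 (145 mg at t=48 h): 145·exp(−0.02888·37) = 49.806 mg/L
Dose 6 (475 mg at t=60 h): 475·exp(−0.02888·25) = 230.739 mg/L
Dose 7 (75 mg at t=72 h): 75·exp(−0.02888·13) = 51.523 mg/L
Dose 8 (365 mg at t=84 h): 365·exp(−0.02888·1) = 354.609 mg/L
C(85) = 38.642 + 30.360 + 85.872 + 71.650 + 49.806 + 230.739 + 51.523 + 354.609 = 913.202 mg/L

913.202 mg/L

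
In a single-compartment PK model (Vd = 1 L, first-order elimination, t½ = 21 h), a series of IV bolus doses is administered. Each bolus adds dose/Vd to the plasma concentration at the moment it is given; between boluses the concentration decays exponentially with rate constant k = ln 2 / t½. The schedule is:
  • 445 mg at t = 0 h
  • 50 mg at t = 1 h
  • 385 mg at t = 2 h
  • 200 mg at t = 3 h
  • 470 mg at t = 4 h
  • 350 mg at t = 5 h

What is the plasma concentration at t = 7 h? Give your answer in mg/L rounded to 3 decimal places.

1649.236 mg/L

k = ln 2 / 21 = 0.03301 per h
Dose 1 (445 mg at t=0 h): 445·exp(−0.03301·7) = 353.197 mg/L
Dose 2 (50 mg at t=1 h): 50·exp(−0.03301·6) = 41.017 mg/L
Dose 3 (385 mg at t=2 h): 385·exp(−0.03301·5) = 326.428 mg/L
Dose 4 (200 mg at t=3 h): 200·exp(−0.03301·4) = 175.263 mg/L
Dose 5 (470 mg at t=4 h): 470·exp(−0.03301·3) = 425.690 mg/L
Dose 6 (350 mg at t=5 h): 350·exp(−0.03301·2) = 327.641 mg/L
C(7) = 353.197 + 41.017 + 326.428 + 175.263 + 425.690 + 327.641 = 1649.236 mg/L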